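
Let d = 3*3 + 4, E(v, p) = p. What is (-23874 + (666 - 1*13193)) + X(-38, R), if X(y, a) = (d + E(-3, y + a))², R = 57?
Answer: -35377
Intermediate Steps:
d = 13 (d = 9 + 4 = 13)
X(y, a) = (13 + a + y)² (X(y, a) = (13 + (y + a))² = (13 + (a + y))² = (13 + a + y)²)
(-23874 + (666 - 1*13193)) + X(-38, R) = (-23874 + (666 - 1*13193)) + (13 + 57 - 38)² = (-23874 + (666 - 13193)) + 32² = (-23874 - 12527) + 1024 = -36401 + 1024 = -35377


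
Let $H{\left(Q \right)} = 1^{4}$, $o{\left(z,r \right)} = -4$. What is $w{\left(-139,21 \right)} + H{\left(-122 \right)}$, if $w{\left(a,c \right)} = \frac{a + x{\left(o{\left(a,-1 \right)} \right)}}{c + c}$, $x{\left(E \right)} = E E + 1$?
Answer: $- \frac{40}{21} \approx -1.9048$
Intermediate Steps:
$H{\left(Q \right)} = 1$
$x{\left(E \right)} = 1 + E^{2}$ ($x{\left(E \right)} = E^{2} + 1 = 1 + E^{2}$)
$w{\left(a,c \right)} = \frac{17 + a}{2 c}$ ($w{\left(a,c \right)} = \frac{a + \left(1 + \left(-4\right)^{2}\right)}{c + c} = \frac{a + \left(1 + 16\right)}{2 c} = \left(a + 17\right) \frac{1}{2 c} = \left(17 + a\right) \frac{1}{2 c} = \frac{17 + a}{2 c}$)
$w{\left(-139,21 \right)} + H{\left(-122 \right)} = \frac{17 - 139}{2 \cdot 21} + 1 = \frac{1}{2} \cdot \frac{1}{21} \left(-122\right) + 1 = - \frac{61}{21} + 1 = - \frac{40}{21}$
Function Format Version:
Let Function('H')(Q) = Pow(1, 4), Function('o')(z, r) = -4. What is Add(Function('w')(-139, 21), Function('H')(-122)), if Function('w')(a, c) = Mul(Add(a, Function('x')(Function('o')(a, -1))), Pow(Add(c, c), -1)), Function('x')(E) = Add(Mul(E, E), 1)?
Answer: Rational(-40, 21) ≈ -1.9048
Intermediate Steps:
Function('H')(Q) = 1
Function('x')(E) = Add(1, Pow(E, 2)) (Function('x')(E) = Add(Pow(E, 2), 1) = Add(1, Pow(E, 2)))
Function('w')(a, c) = Mul(Rational(1, 2), Pow(c, -1), Add(17, a)) (Function('w')(a, c) = Mul(Add(a, Add(1, Pow(-4, 2))), Pow(Add(c, c), -1)) = Mul(Add(a, Add(1, 16)), Pow(Mul(2, c), -1)) = Mul(Add(a, 17), Mul(Rational(1, 2), Pow(c, -1))) = Mul(Add(17, a), Mul(Rational(1, 2), Pow(c, -1))) = Mul(Rational(1, 2), Pow(c, -1), Add(17, a)))
Add(Function('w')(-139, 21), Function('H')(-122)) = Add(Mul(Rational(1, 2), Pow(21, -1), Add(17, -139)), 1) = Add(Mul(Rational(1, 2), Rational(1, 21), -122), 1) = Add(Rational(-61, 21), 1) = Rational(-40, 21)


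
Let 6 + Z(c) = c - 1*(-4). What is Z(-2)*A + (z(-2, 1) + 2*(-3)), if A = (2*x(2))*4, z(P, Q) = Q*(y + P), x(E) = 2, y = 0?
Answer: -72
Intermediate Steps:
Z(c) = -2 + c (Z(c) = -6 + (c - 1*(-4)) = -6 + (c + 4) = -6 + (4 + c) = -2 + c)
z(P, Q) = P*Q (z(P, Q) = Q*(0 + P) = Q*P = P*Q)
A = 16 (A = (2*2)*4 = 4*4 = 16)
Z(-2)*A + (z(-2, 1) + 2*(-3)) = (-2 - 2)*16 + (-2*1 + 2*(-3)) = -4*16 + (-2 - 6) = -64 - 8 = -72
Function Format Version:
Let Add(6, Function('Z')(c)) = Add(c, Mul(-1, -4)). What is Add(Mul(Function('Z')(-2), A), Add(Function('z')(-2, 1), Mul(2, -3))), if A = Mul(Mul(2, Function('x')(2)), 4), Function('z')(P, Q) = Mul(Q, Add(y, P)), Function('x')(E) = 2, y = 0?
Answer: -72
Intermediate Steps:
Function('Z')(c) = Add(-2, c) (Function('Z')(c) = Add(-6, Add(c, Mul(-1, -4))) = Add(-6, Add(c, 4)) = Add(-6, Add(4, c)) = Add(-2, c))
Function('z')(P, Q) = Mul(P, Q) (Function('z')(P, Q) = Mul(Q, Add(0, P)) = Mul(Q, P) = Mul(P, Q))
A = 16 (A = Mul(Mul(2, 2), 4) = Mul(4, 4) = 16)
Add(Mul(Function('Z')(-2), A), Add(Function('z')(-2, 1), Mul(2, -3))) = Add(Mul(Add(-2, -2), 16), Add(Mul(-2, 1), Mul(2, -3))) = Add(Mul(-4, 16), Add(-2, -6)) = Add(-64, -8) = -72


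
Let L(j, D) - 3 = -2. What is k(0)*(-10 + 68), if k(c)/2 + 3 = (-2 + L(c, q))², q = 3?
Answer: -232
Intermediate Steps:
L(j, D) = 1 (L(j, D) = 3 - 2 = 1)
k(c) = -4 (k(c) = -6 + 2*(-2 + 1)² = -6 + 2*(-1)² = -6 + 2*1 = -6 + 2 = -4)
k(0)*(-10 + 68) = -4*(-10 + 68) = -4*58 = -232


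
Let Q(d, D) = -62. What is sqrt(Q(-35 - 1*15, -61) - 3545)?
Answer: I*sqrt(3607) ≈ 60.058*I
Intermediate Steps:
sqrt(Q(-35 - 1*15, -61) - 3545) = sqrt(-62 - 3545) = sqrt(-3607) = I*sqrt(3607)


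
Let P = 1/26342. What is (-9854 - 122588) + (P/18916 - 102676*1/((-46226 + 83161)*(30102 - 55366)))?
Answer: -3848788215598232089653/29060178937164280 ≈ -1.3244e+5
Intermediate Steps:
P = 1/26342 ≈ 3.7962e-5
(-9854 - 122588) + (P/18916 - 102676*1/((-46226 + 83161)*(30102 - 55366))) = (-9854 - 122588) + ((1/26342)/18916 - 102676*1/((-46226 + 83161)*(30102 - 55366))) = -132442 + ((1/26342)*(1/18916) - 102676/((-25264*36935))) = -132442 + (1/498285272 - 102676/(-933125840)) = -132442 + (1/498285272 - 102676*(-1/933125840)) = -132442 + (1/498285272 + 25669/233281460) = -132442 + 3197679482107/29060178937164280 = -3848788215598232089653/29060178937164280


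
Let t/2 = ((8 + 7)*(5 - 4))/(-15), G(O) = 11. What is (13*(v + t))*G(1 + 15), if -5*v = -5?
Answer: -143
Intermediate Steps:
v = 1 (v = -⅕*(-5) = 1)
t = -2 (t = 2*(((8 + 7)*(5 - 4))/(-15)) = 2*((15*1)*(-1/15)) = 2*(15*(-1/15)) = 2*(-1) = -2)
(13*(v + t))*G(1 + 15) = (13*(1 - 2))*11 = (13*(-1))*11 = -13*11 = -143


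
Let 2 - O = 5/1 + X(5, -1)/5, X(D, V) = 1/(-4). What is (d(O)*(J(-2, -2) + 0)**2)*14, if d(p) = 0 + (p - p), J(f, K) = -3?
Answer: 0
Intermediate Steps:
X(D, V) = -1/4 (X(D, V) = 1*(-1/4) = -1/4)
O = -59/20 (O = 2 - (5/1 - 1/4/5) = 2 - (5*1 - 1/4*1/5) = 2 - (5 - 1/20) = 2 - 1*99/20 = 2 - 99/20 = -59/20 ≈ -2.9500)
d(p) = 0 (d(p) = 0 + 0 = 0)
(d(O)*(J(-2, -2) + 0)**2)*14 = (0*(-3 + 0)**2)*14 = (0*(-3)**2)*14 = (0*9)*14 = 0*14 = 0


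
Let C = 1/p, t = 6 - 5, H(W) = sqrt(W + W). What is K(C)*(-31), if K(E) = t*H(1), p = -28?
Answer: -31*sqrt(2) ≈ -43.841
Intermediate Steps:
H(W) = sqrt(2)*sqrt(W) (H(W) = sqrt(2*W) = sqrt(2)*sqrt(W))
t = 1
C = -1/28 (C = 1/(-28) = -1/28 ≈ -0.035714)
K(E) = sqrt(2) (K(E) = 1*(sqrt(2)*sqrt(1)) = 1*(sqrt(2)*1) = 1*sqrt(2) = sqrt(2))
K(C)*(-31) = sqrt(2)*(-31) = -31*sqrt(2)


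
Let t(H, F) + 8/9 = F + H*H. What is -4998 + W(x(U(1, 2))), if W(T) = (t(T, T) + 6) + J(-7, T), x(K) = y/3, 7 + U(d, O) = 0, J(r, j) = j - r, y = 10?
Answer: -44713/9 ≈ -4968.1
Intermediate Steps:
t(H, F) = -8/9 + F + H**2 (t(H, F) = -8/9 + (F + H*H) = -8/9 + (F + H**2) = -8/9 + F + H**2)
U(d, O) = -7 (U(d, O) = -7 + 0 = -7)
x(K) = 10/3
W(T) = 109/9 + T**2 + 2*T (W(T) = ((-8/9 + T + T**2) + 6) + (T - 1*(-7)) = (46/9 + T + T**2) + (T + 7) = (46/9 + T + T**2) + (7 + T) = 109/9 + T**2 + 2*T)
-4998 + W(x(U(1, 2))) = -4998 + (109/9 + (10/3)**2 + 2*(10/3)) = -4998 + (109/9 + 100/9 + 20/3) = -4998 + 269/9 = -44713/9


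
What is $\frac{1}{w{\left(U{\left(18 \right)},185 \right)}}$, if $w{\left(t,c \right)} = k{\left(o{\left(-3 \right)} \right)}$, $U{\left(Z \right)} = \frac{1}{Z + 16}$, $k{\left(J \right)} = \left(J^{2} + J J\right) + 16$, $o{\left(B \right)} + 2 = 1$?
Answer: $\frac{1}{18} \approx 0.055556$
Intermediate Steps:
$o{\left(B \right)} = -1$ ($o{\left(B \right)} = -2 + 1 = -1$)
$k{\left(J \right)} = 16 + 2 J^{2}$ ($k{\left(J \right)} = \left(J^{2} + J^{2}\right) + 16 = 2 J^{2} + 16 = 16 + 2 J^{2}$)
$U{\left(Z \right)} = \frac{1}{16 + Z}$
$w{\left(t,c \right)} = 18$ ($w{\left(t,c \right)} = 16 + 2 \left(-1\right)^{2} = 16 + 2 \cdot 1 = 16 + 2 = 18$)
$\frac{1}{w{\left(U{\left(18 \right)},185 \right)}} = \frac{1}{18}$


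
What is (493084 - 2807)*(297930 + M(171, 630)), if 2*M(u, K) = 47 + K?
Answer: 292468370749/2 ≈ 1.4623e+11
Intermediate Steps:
M(u, K) = 47/2 + K/2 (M(u, K) = (47 + K)/2 = 47/2 + K/2)
(493084 - 2807)*(297930 + M(171, 630)) = (493084 - 2807)*(297930 + (47/2 + (½)*630)) = 490277*(297930 + (47/2 + 315)) = 490277*(297930 + 677/2) = 490277*(596537/2) = 292468370749/2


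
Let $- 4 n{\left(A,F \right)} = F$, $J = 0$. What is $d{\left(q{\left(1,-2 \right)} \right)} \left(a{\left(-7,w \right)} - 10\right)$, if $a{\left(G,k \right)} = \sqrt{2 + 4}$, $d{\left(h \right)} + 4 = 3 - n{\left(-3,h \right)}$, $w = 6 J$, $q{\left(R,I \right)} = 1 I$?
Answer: $15 - \frac{3 \sqrt{6}}{2} \approx 11.326$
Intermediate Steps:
$n{\left(A,F \right)} = - \frac{F}{4}$
$q{\left(R,I \right)} = I$
$w = 0$ ($w = 6 \cdot 0 = 0$)
$d{\left(h \right)} = -1 + \frac{h}{4}$ ($d{\left(h \right)} = -4 - \left(-3 - \frac{h}{4}\right) = -4 + \left(3 + \frac{h}{4}\right) = -1 + \frac{h}{4}$)
$a{\left(G,k \right)} = \sqrt{6}$
$d{\left(q{\left(1,-2 \right)} \right)} \left(a{\left(-7,w \right)} - 10\right) = \left(-1 + \frac{1}{4} \left(-2\right)\right) \left(\sqrt{6} - 10\right) = \left(-1 - \frac{1}{2}\right) \left(-10 + \sqrt{6}\right) = - \frac{3 \left(-10 + \sqrt{6}\right)}{2} = 15 - \frac{3 \sqrt{6}}{2}$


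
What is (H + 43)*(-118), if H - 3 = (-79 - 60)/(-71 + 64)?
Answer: -54398/7 ≈ -7771.1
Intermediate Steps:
H = 160/7 (H = 3 + (-79 - 60)/(-71 + 64) = 3 - 139/(-7) = 3 - 139*(-⅐) = 3 + 139/7 = 160/7 ≈ 22.857)
(H + 43)*(-118) = (160/7 + 43)*(-118) = (461/7)*(-118) = -54398/7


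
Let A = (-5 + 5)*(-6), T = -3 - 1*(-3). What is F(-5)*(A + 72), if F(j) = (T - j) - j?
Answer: 720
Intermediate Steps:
T = 0 (T = -3 + 3 = 0)
F(j) = -2*j (F(j) = (0 - j) - j = -j - j = -2*j)
A = 0 (A = 0*(-6) = 0)
F(-5)*(A + 72) = (-2*(-5))*(0 + 72) = 10*72 = 720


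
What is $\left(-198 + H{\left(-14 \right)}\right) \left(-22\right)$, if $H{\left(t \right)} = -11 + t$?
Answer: $4906$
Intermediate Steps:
$\left(-198 + H{\left(-14 \right)}\right) \left(-22\right) = \left(-198 - 25\right) \left(-22\right) = \left(-223\right) \left(-22\right) = 4906$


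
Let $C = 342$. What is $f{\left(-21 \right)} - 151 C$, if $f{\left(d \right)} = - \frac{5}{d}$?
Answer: $- \frac{1084477}{21} \approx -51642.0$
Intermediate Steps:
$f{\left(-21 \right)} - 151 C = - \frac{5}{-21} - 51642 = \left(-5\right) \left(- \frac{1}{21}\right) - 51642 = \frac{5}{21} - 51642 = - \frac{1084477}{21}$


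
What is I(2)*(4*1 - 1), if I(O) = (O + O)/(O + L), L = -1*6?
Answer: -3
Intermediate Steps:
L = -6
I(O) = 2*O/(-6 + O) (I(O) = (O + O)/(O - 6) = (2*O)/(-6 + O) = 2*O/(-6 + O))
I(2)*(4*1 - 1) = (2*2/(-6 + 2))*(4*1 - 1) = (2*2/(-4))*(4 - 1) = (2*2*(-¼))*3 = -1*3 = -3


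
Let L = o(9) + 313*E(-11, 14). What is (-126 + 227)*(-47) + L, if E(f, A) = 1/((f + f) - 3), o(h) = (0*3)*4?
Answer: -118988/25 ≈ -4759.5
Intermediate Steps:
o(h) = 0 (o(h) = 0*4 = 0)
E(f, A) = 1/(-3 + 2*f) (E(f, A) = 1/(2*f - 3) = 1/(-3 + 2*f))
L = -313/25 (L = 0 + 313/(-3 + 2*(-11)) = 0 + 313/(-3 - 22) = 0 + 313/(-25) = 0 + 313*(-1/25) = 0 - 313/25 = -313/25 ≈ -12.520)
(-126 + 227)*(-47) + L = (-126 + 227)*(-47) - 313/25 = 101*(-47) - 313/25 = -4747 - 313/25 = -118988/25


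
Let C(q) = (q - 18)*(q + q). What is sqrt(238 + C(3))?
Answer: 2*sqrt(37) ≈ 12.166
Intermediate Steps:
C(q) = 2*q*(-18 + q) (C(q) = (-18 + q)*(2*q) = 2*q*(-18 + q))
sqrt(238 + C(3)) = sqrt(238 + 2*3*(-18 + 3)) = sqrt(238 + 2*3*(-15)) = sqrt(238 - 90) = sqrt(148) = 2*sqrt(37)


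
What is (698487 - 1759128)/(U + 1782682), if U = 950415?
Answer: -1060641/2733097 ≈ -0.38807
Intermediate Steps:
(698487 - 1759128)/(U + 1782682) = (698487 - 1759128)/(950415 + 1782682) = -1060641/2733097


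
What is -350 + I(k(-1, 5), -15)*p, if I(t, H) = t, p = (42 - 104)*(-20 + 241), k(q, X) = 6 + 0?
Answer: -82562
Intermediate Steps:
k(q, X) = 6
p = -13702 (p = -62*221 = -13702)
-350 + I(k(-1, 5), -15)*p = -350 + 6*(-13702) = -350 - 82212 = -82562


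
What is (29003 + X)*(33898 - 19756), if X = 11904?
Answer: 578506794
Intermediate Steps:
(29003 + X)*(33898 - 19756) = (29003 + 11904)*(33898 - 19756) = 40907*14142 = 578506794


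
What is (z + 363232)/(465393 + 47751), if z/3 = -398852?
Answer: -208331/128286 ≈ -1.6240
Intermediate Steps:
z = -1196556 (z = 3*(-398852) = -1196556)
(z + 363232)/(465393 + 47751) = (-1196556 + 363232)/(465393 + 47751) = -833324/513144 = -833324*1/513144 = -208331/128286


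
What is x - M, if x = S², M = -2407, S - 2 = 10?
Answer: 2551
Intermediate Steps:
S = 12 (S = 2 + 10 = 12)
x = 144 (x = 12² = 144)
x - M = 144 - 1*(-2407) = 144 + 2407 = 2551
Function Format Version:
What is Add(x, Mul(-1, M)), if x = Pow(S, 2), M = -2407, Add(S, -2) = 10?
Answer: 2551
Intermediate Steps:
S = 12 (S = Add(2, 10) = 12)
x = 144 (x = Pow(12, 2) = 144)
Add(x, Mul(-1, M)) = Add(144, Mul(-1, -2407)) = Add(144, 2407) = 2551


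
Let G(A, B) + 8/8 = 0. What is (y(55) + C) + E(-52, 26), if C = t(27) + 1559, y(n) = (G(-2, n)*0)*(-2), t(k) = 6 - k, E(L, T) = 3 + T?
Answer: 1567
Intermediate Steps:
G(A, B) = -1 (G(A, B) = -1 + 0 = -1)
y(n) = 0 (y(n) = -1*0*(-2) = 0*(-2) = 0)
C = 1538 (C = (6 - 1*27) + 1559 = (6 - 27) + 1559 = -21 + 1559 = 1538)
(y(55) + C) + E(-52, 26) = (0 + 1538) + (3 + 26) = 1538 + 29 = 1567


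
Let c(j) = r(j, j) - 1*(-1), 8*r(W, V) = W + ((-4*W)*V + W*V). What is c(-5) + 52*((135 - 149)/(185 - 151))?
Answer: -517/17 ≈ -30.412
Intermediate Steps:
r(W, V) = W/8 - 3*V*W/8 (r(W, V) = (W + ((-4*W)*V + W*V))/8 = (W + (-4*V*W + V*W))/8 = (W - 3*V*W)/8 = W/8 - 3*V*W/8)
c(j) = 1 + j*(1 - 3*j)/8 (c(j) = j*(1 - 3*j)/8 - 1*(-1) = j*(1 - 3*j)/8 + 1 = 1 + j*(1 - 3*j)/8)
c(-5) + 52*((135 - 149)/(185 - 151)) = (1 - ⅛*(-5)*(-1 + 3*(-5))) + 52*((135 - 149)/(185 - 151)) = (1 - ⅛*(-5)*(-1 - 15)) + 52*(-14/34) = (1 - ⅛*(-5)*(-16)) + 52*(-14*1/34) = (1 - 10) + 52*(-7/17) = -9 - 364/17 = -517/17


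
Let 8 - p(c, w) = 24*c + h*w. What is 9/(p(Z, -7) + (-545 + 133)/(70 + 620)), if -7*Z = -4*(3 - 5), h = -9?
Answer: -21735/68027 ≈ -0.31951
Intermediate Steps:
Z = -8/7 (Z = -(-4)*(3 - 5)/7 = -(-4)*(-2)/7 = -⅐*8 = -8/7 ≈ -1.1429)
p(c, w) = 8 - 24*c + 9*w (p(c, w) = 8 - (24*c - 9*w) = 8 - (-9*w + 24*c) = 8 + (-24*c + 9*w) = 8 - 24*c + 9*w)
9/(p(Z, -7) + (-545 + 133)/(70 + 620)) = 9/((8 - 24*(-8/7) + 9*(-7)) + (-545 + 133)/(70 + 620)) = 9/((8 + 192/7 - 63) - 412/690) = 9/(-193/7 - 412*1/690) = 9/(-193/7 - 206/345) = 9/(-68027/2415) = -2415/68027*9 = -21735/68027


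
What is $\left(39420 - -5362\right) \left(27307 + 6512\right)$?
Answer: $1514482458$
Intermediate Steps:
$\left(39420 - -5362\right) \left(27307 + 6512\right) = \left(39420 + 5362\right) 33819 = 44782 \cdot 33819 = 1514482458$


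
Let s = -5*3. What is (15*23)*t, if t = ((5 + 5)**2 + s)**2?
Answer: 2492625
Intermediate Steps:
s = -15
t = 7225 (t = ((5 + 5)**2 - 15)**2 = (10**2 - 15)**2 = (100 - 15)**2 = 85**2 = 7225)
(15*23)*t = (15*23)*7225 = 345*7225 = 2492625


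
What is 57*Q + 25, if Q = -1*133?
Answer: -7556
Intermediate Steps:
Q = -133
57*Q + 25 = 57*(-133) + 25 = -7581 + 25 = -7556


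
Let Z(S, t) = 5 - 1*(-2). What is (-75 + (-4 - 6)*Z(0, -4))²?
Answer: 21025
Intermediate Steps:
Z(S, t) = 7 (Z(S, t) = 5 + 2 = 7)
(-75 + (-4 - 6)*Z(0, -4))² = (-75 + (-4 - 6)*7)² = (-75 - 10*7)² = (-75 - 70)² = (-145)² = 21025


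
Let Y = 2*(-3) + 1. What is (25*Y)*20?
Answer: -2500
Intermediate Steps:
Y = -5 (Y = -6 + 1 = -5)
(25*Y)*20 = (25*(-5))*20 = -125*20 = -2500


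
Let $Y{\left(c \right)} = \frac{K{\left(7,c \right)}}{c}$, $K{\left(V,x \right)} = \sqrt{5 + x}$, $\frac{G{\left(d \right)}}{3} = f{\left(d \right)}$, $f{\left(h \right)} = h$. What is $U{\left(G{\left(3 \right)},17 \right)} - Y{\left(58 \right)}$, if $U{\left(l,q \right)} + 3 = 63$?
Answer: $60 - \frac{3 \sqrt{7}}{58} \approx 59.863$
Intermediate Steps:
$G{\left(d \right)} = 3 d$
$U{\left(l,q \right)} = 60$ ($U{\left(l,q \right)} = -3 + 63 = 60$)
$Y{\left(c \right)} = \frac{\sqrt{5 + c}}{c}$
$U{\left(G{\left(3 \right)},17 \right)} - Y{\left(58 \right)} = 60 - \frac{\sqrt{5 + 58}}{58} = 60 - \frac{\sqrt{63}}{58} = 60 - \frac{3 \sqrt{7}}{58}$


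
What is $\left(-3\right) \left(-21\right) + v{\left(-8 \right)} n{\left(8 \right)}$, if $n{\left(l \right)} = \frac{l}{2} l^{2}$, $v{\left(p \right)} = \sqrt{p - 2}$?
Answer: $63 + 256 i \sqrt{10} \approx 63.0 + 809.54 i$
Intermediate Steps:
$v{\left(p \right)} = \sqrt{-2 + p}$
$n{\left(l \right)} = \frac{l^{3}}{2}$ ($n{\left(l \right)} = l \frac{1}{2} l^{2} = \frac{l}{2} l^{2} = \frac{l^{3}}{2}$)
$\left(-3\right) \left(-21\right) + v{\left(-8 \right)} n{\left(8 \right)} = \left(-3\right) \left(-21\right) + \sqrt{-2 - 8} \frac{8^{3}}{2} = 63 + \sqrt{-10} \cdot \frac{1}{2} \cdot 512 = 63 + i \sqrt{10} \cdot 256 = 63 + 256 i \sqrt{10}$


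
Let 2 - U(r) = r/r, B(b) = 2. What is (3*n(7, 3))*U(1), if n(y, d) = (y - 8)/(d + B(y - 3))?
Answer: -3/5 ≈ -0.60000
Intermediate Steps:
U(r) = 1 (U(r) = 2 - r/r = 2 - 1*1 = 2 - 1 = 1)
n(y, d) = (-8 + y)/(2 + d) (n(y, d) = (y - 8)/(d + 2) = (-8 + y)/(2 + d))
(3*n(7, 3))*U(1) = (3*((-8 + 7)/(2 + 3)))*1 = (3*(-1/5))*1 = -3/5*1 = -3/5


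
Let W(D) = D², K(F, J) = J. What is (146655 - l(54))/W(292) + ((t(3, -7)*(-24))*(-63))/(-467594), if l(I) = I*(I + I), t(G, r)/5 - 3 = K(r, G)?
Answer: 30990207411/19934467408 ≈ 1.5546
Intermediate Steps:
t(G, r) = 15 + 5*G
l(I) = 2*I² (l(I) = I*(2*I) = 2*I²)
(146655 - l(54))/W(292) + ((t(3, -7)*(-24))*(-63))/(-467594) = (146655 - 2*54²)/(292²) + (((15 + 5*3)*(-24))*(-63))/(-467594) = (146655 - 2*2916)/85264 + (((15 + 15)*(-24))*(-63))*(-1/467594) = (146655 - 1*5832)*(1/85264) + ((30*(-24))*(-63))*(-1/467594) = (146655 - 5832)*(1/85264) - 720*(-63)*(-1/467594) = 140823*(1/85264) + 45360*(-1/467594) = 140823/85264 - 22680/233797 = 30990207411/19934467408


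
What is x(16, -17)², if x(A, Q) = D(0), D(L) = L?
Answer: 0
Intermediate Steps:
x(A, Q) = 0
x(16, -17)² = 0² = 0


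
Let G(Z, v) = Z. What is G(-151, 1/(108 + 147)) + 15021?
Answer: 14870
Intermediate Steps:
G(-151, 1/(108 + 147)) + 15021 = -151 + 15021 = 14870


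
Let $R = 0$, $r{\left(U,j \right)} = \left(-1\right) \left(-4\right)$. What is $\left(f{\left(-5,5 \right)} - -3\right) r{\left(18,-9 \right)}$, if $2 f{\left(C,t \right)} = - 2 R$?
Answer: $12$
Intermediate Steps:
$r{\left(U,j \right)} = 4$
$f{\left(C,t \right)} = 0$ ($f{\left(C,t \right)} = \frac{\left(-2\right) 0}{2} = \frac{1}{2} \cdot 0 = 0$)
$\left(f{\left(-5,5 \right)} - -3\right) r{\left(18,-9 \right)} = \left(0 - -3\right) 4 = \left(0 + 3\right) 4 = 3 \cdot 4 = 12$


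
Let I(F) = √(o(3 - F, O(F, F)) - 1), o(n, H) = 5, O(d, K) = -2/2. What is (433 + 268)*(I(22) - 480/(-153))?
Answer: 183662/51 ≈ 3601.2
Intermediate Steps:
O(d, K) = -1 (O(d, K) = -2*½ = -1)
I(F) = 2 (I(F) = √(5 - 1) = √4 = 2)
(433 + 268)*(I(22) - 480/(-153)) = (433 + 268)*(2 - 480/(-153)) = 701*(2 - 480*(-1/153)) = 701*(2 + 160/51) = 701*(262/51) = 183662/51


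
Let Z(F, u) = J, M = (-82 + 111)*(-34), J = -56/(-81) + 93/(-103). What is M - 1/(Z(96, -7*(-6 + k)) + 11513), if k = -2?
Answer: -94706485627/96051194 ≈ -986.00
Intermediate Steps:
J = -1765/8343 (J = -56*(-1/81) + 93*(-1/103) = 56/81 - 93/103 = -1765/8343 ≈ -0.21155)
M = -986 (M = 29*(-34) = -986)
Z(F, u) = -1765/8343
M - 1/(Z(96, -7*(-6 + k)) + 11513) = -986 - 1/(-1765/8343 + 11513) = -986 - 1/96051194/8343 = -986 - 1*8343/96051194 = -986 - 8343/96051194 = -94706485627/96051194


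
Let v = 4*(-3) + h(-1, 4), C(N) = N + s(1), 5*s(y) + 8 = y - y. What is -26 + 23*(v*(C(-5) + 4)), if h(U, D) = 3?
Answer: 2561/5 ≈ 512.20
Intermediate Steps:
s(y) = -8/5 (s(y) = -8/5 + (y - y)/5 = -8/5 + (⅕)*0 = -8/5 + 0 = -8/5)
C(N) = -8/5 + N (C(N) = N - 8/5 = -8/5 + N)
v = -9 (v = 4*(-3) + 3 = -12 + 3 = -9)
-26 + 23*(v*(C(-5) + 4)) = -26 + 23*(-9*((-8/5 - 5) + 4)) = -26 + 23*(-9*(-33/5 + 4)) = -26 + 23*(-9*(-13/5)) = -26 + 23*(117/5) = -26 + 2691/5 = 2561/5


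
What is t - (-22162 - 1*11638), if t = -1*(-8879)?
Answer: 42679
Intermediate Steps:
t = 8879
t - (-22162 - 1*11638) = 8879 - (-22162 - 1*11638) = 8879 - (-22162 - 11638) = 8879 - 1*(-33800) = 8879 + 33800 = 42679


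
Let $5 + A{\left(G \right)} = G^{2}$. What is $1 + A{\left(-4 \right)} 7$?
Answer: $78$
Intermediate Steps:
$A{\left(G \right)} = -5 + G^{2}$
$1 + A{\left(-4 \right)} 7 = 1 + \left(-5 + \left(-4\right)^{2}\right) 7 = 1 + \left(-5 + 16\right) 7 = 1 + 11 \cdot 7 = 1 + 77 = 78$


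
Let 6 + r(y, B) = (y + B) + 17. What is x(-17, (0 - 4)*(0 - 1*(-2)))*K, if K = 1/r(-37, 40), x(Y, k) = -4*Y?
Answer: 34/7 ≈ 4.8571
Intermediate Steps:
r(y, B) = 11 + B + y (r(y, B) = -6 + ((y + B) + 17) = -6 + ((B + y) + 17) = -6 + (17 + B + y) = 11 + B + y)
K = 1/14 (K = 1/(11 + 40 - 37) = 1/14 ≈ 0.071429)
x(-17, (0 - 4)*(0 - 1*(-2)))*K = -4*(-17)*(1/14) = 68*(1/14) = 34/7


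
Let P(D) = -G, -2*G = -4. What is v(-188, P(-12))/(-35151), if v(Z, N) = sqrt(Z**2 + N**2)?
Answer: -2*sqrt(8837)/35151 ≈ -0.0053487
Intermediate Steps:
G = 2 (G = -1/2*(-4) = 2)
P(D) = -2 (P(D) = -1*2 = -2)
v(Z, N) = sqrt(N**2 + Z**2)
v(-188, P(-12))/(-35151) = sqrt((-2)**2 + (-188)**2)/(-35151) = sqrt(4 + 35344)*(-1/35151) = sqrt(35348)*(-1/35151) = (2*sqrt(8837))*(-1/35151) = -2*sqrt(8837)/35151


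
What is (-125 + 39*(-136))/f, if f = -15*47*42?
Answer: 5429/29610 ≈ 0.18335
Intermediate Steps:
f = -29610 (f = -705*42 = -29610)
(-125 + 39*(-136))/f = (-125 + 39*(-136))/(-29610) = (-125 - 5304)*(-1/29610) = -5429*(-1/29610) = 5429/29610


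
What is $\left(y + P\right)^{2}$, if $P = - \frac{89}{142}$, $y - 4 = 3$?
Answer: $\frac{819025}{20164} \approx 40.618$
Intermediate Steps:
$y = 7$ ($y = 4 + 3 = 7$)
$P = - \frac{89}{142}$ ($P = \left(-89\right) \frac{1}{142} = - \frac{89}{142} \approx -0.62676$)
$\left(y + P\right)^{2} = \left(7 - \frac{89}{142}\right)^{2} = \left(\frac{905}{142}\right)^{2} = \frac{819025}{20164}$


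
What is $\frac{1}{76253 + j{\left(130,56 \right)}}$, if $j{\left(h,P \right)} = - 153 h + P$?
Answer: $\frac{1}{56419} \approx 1.7725 \cdot 10^{-5}$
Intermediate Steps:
$j{\left(h,P \right)} = P - 153 h$
$\frac{1}{76253 + j{\left(130,56 \right)}} = \frac{1}{76253 + \left(56 - 19890\right)} = \frac{1}{76253 - 19834} = \frac{1}{56419}$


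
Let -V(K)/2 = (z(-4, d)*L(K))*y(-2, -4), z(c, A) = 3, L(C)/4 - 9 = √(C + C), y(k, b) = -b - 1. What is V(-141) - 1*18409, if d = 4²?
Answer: -19057 - 72*I*√282 ≈ -19057.0 - 1209.1*I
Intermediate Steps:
y(k, b) = -1 - b
d = 16
L(C) = 36 + 4*√2*√C (L(C) = 36 + 4*√(C + C) = 36 + 4*√(2*C) = 36 + 4*(√2*√C) = 36 + 4*√2*√C)
V(K) = -648 - 72*√2*√K (V(K) = -2*3*(36 + 4*√2*√K)*(-1 - 1*(-4)) = -2*(108 + 12*√2*√K)*(-1 + 4) = -2*(108 + 12*√2*√K)*3 = -2*(324 + 36*√2*√K) = -648 - 72*√2*√K)
V(-141) - 1*18409 = (-648 - 72*√2*√(-141)) - 1*18409 = (-648 - 72*√2*I*√141) - 18409 = (-648 - 72*I*√282) - 18409 = -19057 - 72*I*√282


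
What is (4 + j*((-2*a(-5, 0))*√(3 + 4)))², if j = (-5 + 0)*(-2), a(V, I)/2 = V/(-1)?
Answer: 280016 - 1600*√7 ≈ 2.7578e+5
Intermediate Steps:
a(V, I) = -2*V (a(V, I) = 2*(V/(-1)) = 2*(V*(-1)) = 2*(-V) = -2*V)
j = 10 (j = -5*(-2) = 10)
(4 + j*((-2*a(-5, 0))*√(3 + 4)))² = (4 + 10*((-(-4)*(-5))*√(3 + 4)))² = (4 + 10*((-2*10)*√7))² = (4 + 10*(-20*√7))² = (4 - 200*√7)²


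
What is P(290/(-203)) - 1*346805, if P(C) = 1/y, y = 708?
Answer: -245537939/708 ≈ -3.4681e+5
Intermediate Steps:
P(C) = 1/708
P(290/(-203)) - 1*346805 = 1/708 - 1*346805 = 1/708 - 346805 = -245537939/708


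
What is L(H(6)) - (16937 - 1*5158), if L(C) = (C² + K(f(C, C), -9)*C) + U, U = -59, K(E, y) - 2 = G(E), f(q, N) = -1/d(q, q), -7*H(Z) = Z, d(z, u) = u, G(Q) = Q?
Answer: -580159/49 ≈ -11840.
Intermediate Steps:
H(Z) = -Z/7
f(q, N) = -1/q
K(E, y) = 2 + E
L(C) = -59 + C² + C*(2 - 1/C) (L(C) = (C² + (2 - 1/C)*C) - 59 = (C² + C*(2 - 1/C)) - 59 = -59 + C² + C*(2 - 1/C))
L(H(6)) - (16937 - 1*5158) = (-60 + (-⅐*6)² + 2*(-⅐*6)) - (16937 - 1*5158) = (-60 + (-6/7)² + 2*(-6/7)) - (16937 - 5158) = (-60 + 36/49 - 12/7) - 1*11779 = -2988/49 - 11779 = -580159/49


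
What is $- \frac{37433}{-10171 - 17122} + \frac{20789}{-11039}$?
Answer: $- \frac{22024470}{43041061} \approx -0.51171$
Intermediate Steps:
$- \frac{37433}{-10171 - 17122} + \frac{20789}{-11039} = - \frac{37433}{-10171 - 17122} + 20789 \left(- \frac{1}{11039}\right) = - \frac{37433}{-27293} - \frac{20789}{11039} = \left(-37433\right) \left(- \frac{1}{27293}\right) - \frac{20789}{11039} = \frac{37433}{27293} - \frac{20789}{11039} = - \frac{22024470}{43041061}$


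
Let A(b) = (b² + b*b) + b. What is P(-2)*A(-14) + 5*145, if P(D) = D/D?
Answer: 1103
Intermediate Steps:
P(D) = 1
A(b) = b + 2*b² (A(b) = (b² + b²) + b = 2*b² + b = b + 2*b²)
P(-2)*A(-14) + 5*145 = 1*(-14*(1 + 2*(-14))) + 5*145 = 1*(-14*(1 - 28)) + 725 = 1*(-14*(-27)) + 725 = 1*378 + 725 = 378 + 725 = 1103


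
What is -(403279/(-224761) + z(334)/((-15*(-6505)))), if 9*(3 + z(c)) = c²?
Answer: 329082166256/197379491175 ≈ 1.6673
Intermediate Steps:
z(c) = -3 + c²/9
-(403279/(-224761) + z(334)/((-15*(-6505)))) = -(403279/(-224761) + (-3 + (⅑)*334²)/((-15*(-6505)))) = -(403279*(-1/224761) + (-3 + (⅑)*111556)/97575) = -(-403279/224761 + (-3 + 111556/9)*(1/97575)) = -(-403279/224761 + (111529/9)*(1/97575)) = -(-403279/224761 + 111529/878175) = -1*(-329082166256/197379491175) = 329082166256/197379491175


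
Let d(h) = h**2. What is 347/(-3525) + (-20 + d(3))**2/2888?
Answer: -575611/10180200 ≈ -0.056542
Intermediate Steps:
347/(-3525) + (-20 + d(3))**2/2888 = 347/(-3525) + (-20 + 3**2)**2/2888 = 347*(-1/3525) + (-20 + 9)**2*(1/2888) = -347/3525 + (-11)**2*(1/2888) = -347/3525 + 121*(1/2888) = -347/3525 + 121/2888 = -575611/10180200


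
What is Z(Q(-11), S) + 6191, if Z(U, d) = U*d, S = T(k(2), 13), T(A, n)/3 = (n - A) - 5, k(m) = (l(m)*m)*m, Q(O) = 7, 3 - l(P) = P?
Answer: 6275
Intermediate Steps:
l(P) = 3 - P
k(m) = m**2*(3 - m) (k(m) = ((3 - m)*m)*m = (m*(3 - m))*m = m**2*(3 - m))
T(A, n) = -15 - 3*A + 3*n (T(A, n) = 3*((n - A) - 5) = 3*(-5 + n - A) = -15 - 3*A + 3*n)
S = 12 (S = -15 - 3*2**2*(3 - 1*2) + 3*13 = -15 - 12*(3 - 2) + 39 = -15 - 12 + 39 = 12)
Z(Q(-11), S) + 6191 = 7*12 + 6191 = 84 + 6191 = 6275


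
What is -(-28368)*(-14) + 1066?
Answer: -396086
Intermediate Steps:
-(-28368)*(-14) + 1066 = -1182*336 + 1066 = -397152 + 1066 = -396086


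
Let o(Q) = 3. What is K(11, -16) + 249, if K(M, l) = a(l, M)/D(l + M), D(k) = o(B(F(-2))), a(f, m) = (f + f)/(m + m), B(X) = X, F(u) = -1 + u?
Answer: 8201/33 ≈ 248.52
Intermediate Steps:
a(f, m) = f/m (a(f, m) = (2*f)/((2*m)) = (2*f)*(1/(2*m)) = f/m)
D(k) = 3
K(M, l) = l/(3*M) (K(M, l) = (l/M)/3 = (l/M)*(⅓) = l/(3*M))
K(11, -16) + 249 = (⅓)*(-16)/11 + 249 = (⅓)*(-16)*(1/11) + 249 = -16/33 + 249 = 8201/33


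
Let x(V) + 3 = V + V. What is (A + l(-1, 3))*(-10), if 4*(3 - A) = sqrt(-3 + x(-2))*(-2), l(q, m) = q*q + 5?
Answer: -90 - 5*I*sqrt(10) ≈ -90.0 - 15.811*I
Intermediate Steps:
x(V) = -3 + 2*V (x(V) = -3 + (V + V) = -3 + 2*V)
l(q, m) = 5 + q**2 (l(q, m) = q**2 + 5 = 5 + q**2)
A = 3 + I*sqrt(10)/2 (A = 3 - sqrt(-3 + (-3 + 2*(-2)))*(-2)/4 = 3 - sqrt(-3 + (-3 - 4))*(-2)/4 = 3 - sqrt(-3 - 7)*(-2)/4 = 3 - sqrt(-10)*(-2)/4 = 3 - I*sqrt(10)*(-2)/4 = 3 - (-1)*I*sqrt(10)/2 = 3 + I*sqrt(10)/2 ≈ 3.0 + 1.5811*I)
(A + l(-1, 3))*(-10) = ((3 + I*sqrt(10)/2) + (5 + (-1)**2))*(-10) = ((3 + I*sqrt(10)/2) + (5 + 1))*(-10) = ((3 + I*sqrt(10)/2) + 6)*(-10) = (9 + I*sqrt(10)/2)*(-10) = -90 - 5*I*sqrt(10)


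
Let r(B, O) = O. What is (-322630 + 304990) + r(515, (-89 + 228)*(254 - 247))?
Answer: -16667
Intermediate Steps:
(-322630 + 304990) + r(515, (-89 + 228)*(254 - 247)) = (-322630 + 304990) + (-89 + 228)*(254 - 247) = -17640 + 139*7 = -17640 + 973 = -16667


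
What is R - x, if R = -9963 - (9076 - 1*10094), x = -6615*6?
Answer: 30745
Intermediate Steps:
x = -39690
R = -8945 (R = -9963 - (9076 - 10094) = -9963 - 1*(-1018) = -9963 + 1018 = -8945)
R - x = -8945 - 1*(-39690) = -8945 + 39690 = 30745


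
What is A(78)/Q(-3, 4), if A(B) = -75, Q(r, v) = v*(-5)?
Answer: 15/4 ≈ 3.7500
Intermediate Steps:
Q(r, v) = -5*v
A(78)/Q(-3, 4) = -75/((-5*4)) = -75/(-20) = -75*(-1/20) = 15/4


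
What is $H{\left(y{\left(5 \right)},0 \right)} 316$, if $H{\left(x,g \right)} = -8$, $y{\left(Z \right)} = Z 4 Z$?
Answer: $-2528$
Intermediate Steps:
$y{\left(Z \right)} = 4 Z^{2}$ ($y{\left(Z \right)} = 4 Z Z = 4 Z^{2}$)
$H{\left(y{\left(5 \right)},0 \right)} 316 = \left(-8\right) 316 = -2528$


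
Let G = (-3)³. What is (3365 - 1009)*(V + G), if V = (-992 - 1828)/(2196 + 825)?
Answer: -3487996/53 ≈ -65811.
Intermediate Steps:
V = -940/1007 (V = -2820/3021 = -2820*1/3021 = -940/1007 ≈ -0.93347)
G = -27
(3365 - 1009)*(V + G) = (3365 - 1009)*(-940/1007 - 27) = 2356*(-28129/1007) = -3487996/53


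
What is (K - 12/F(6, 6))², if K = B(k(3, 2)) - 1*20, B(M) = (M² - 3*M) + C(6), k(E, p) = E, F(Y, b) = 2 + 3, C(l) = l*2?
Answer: 2704/25 ≈ 108.16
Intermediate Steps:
C(l) = 2*l
F(Y, b) = 5
B(M) = 12 + M² - 3*M (B(M) = (M² - 3*M) + 2*6 = (M² - 3*M) + 12 = 12 + M² - 3*M)
K = -8 (K = (12 + 3² - 3*3) - 1*20 = (12 + 9 - 9) - 20 = 12 - 20 = -8)
(K - 12/F(6, 6))² = (-8 - 12/5)² = (-52/5)² = 2704/25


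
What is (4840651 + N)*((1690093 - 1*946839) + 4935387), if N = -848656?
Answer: 22669106478795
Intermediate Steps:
(4840651 + N)*((1690093 - 1*946839) + 4935387) = (4840651 - 848656)*((1690093 - 1*946839) + 4935387) = 3991995*((1690093 - 946839) + 4935387) = 3991995*(743254 + 4935387) = 3991995*5678641 = 22669106478795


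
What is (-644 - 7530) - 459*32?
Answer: -22862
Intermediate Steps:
(-644 - 7530) - 459*32 = -8174 - 14688 = -22862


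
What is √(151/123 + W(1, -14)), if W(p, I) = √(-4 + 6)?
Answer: √(18573 + 15129*√2)/123 ≈ 1.6254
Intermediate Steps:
W(p, I) = √2
√(151/123 + W(1, -14)) = √(151/123 + √2)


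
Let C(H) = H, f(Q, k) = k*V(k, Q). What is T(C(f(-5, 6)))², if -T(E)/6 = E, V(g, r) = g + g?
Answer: 186624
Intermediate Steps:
V(g, r) = 2*g
f(Q, k) = 2*k² (f(Q, k) = k*(2*k) = 2*k²)
T(E) = -6*E
T(C(f(-5, 6)))² = (-12*6²)² = (-12*36)² = (-6*72)² = (-432)² = 186624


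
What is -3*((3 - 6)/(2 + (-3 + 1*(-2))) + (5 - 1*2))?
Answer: -12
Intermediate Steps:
-3*((3 - 6)/(2 + (-3 + 1*(-2))) + (5 - 1*2)) = -3*(-3/(2 + (-3 - 2)) + (5 - 2)) = -3*(-3/(2 - 5) + 3) = -3*(-3/(-3) + 3) = -3*(-3*(-⅓) + 3) = -3*(1 + 3) = -3*4 = -12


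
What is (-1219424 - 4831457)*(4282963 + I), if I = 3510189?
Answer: -47155435366912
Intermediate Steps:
(-1219424 - 4831457)*(4282963 + I) = (-1219424 - 4831457)*(4282963 + 3510189) = -6050881*7793152 = -47155435366912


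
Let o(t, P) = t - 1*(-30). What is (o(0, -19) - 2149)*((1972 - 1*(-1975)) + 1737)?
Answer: -12044396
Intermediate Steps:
o(t, P) = 30 + t (o(t, P) = t + 30 = 30 + t)
(o(0, -19) - 2149)*((1972 - 1*(-1975)) + 1737) = ((30 + 0) - 2149)*((1972 - 1*(-1975)) + 1737) = (30 - 2149)*((1972 + 1975) + 1737) = -2119*(3947 + 1737) = -2119*5684 = -12044396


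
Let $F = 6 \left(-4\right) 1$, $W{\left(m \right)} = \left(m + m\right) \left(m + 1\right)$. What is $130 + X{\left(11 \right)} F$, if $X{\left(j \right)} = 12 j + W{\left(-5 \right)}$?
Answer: $-3998$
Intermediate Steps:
$W{\left(m \right)} = 2 m \left(1 + m\right)$
$F = -24$ ($F = \left(-24\right) 1 = -24$)
$X{\left(j \right)} = 40 + 12 j$ ($X{\left(j \right)} = 12 j + 2 \left(-5\right) \left(1 - 5\right) = 12 j + 2 \left(-5\right) \left(-4\right) = 12 j + 40 = 40 + 12 j$)
$130 + X{\left(11 \right)} F = 130 + \left(40 + 12 \cdot 11\right) \left(-24\right) = 130 + \left(40 + 132\right) \left(-24\right) = 130 + 172 \left(-24\right) = 130 - 4128 = -3998$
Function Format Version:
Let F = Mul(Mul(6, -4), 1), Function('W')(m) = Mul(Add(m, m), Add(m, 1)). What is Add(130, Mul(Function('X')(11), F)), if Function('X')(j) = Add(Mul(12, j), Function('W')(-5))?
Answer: -3998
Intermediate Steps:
Function('W')(m) = Mul(2, m, Add(1, m)) (Function('W')(m) = Mul(Mul(2, m), Add(1, m)) = Mul(2, m, Add(1, m)))
F = -24 (F = Mul(-24, 1) = -24)
Function('X')(j) = Add(40, Mul(12, j)) (Function('X')(j) = Add(Mul(12, j), Mul(2, -5, Add(1, -5))) = Add(Mul(12, j), Mul(2, -5, -4)) = Add(Mul(12, j), 40) = Add(40, Mul(12, j)))
Add(130, Mul(Function('X')(11), F)) = Add(130, Mul(Add(40, Mul(12, 11)), -24)) = Add(130, Mul(Add(40, 132), -24)) = Add(130, Mul(172, -24)) = Add(130, -4128) = -3998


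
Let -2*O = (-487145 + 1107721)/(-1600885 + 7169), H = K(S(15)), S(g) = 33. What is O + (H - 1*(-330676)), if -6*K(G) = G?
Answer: 263497588433/796858 ≈ 3.3067e+5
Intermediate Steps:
K(G) = -G/6
H = -11/2 (H = -⅙*33 = -11/2 ≈ -5.5000)
O = 77572/398429 (O = -(-487145 + 1107721)/(2*(-1600885 + 7169)) = -310288/(-1593716) = -310288*(-1)/1593716 = -½*(-155144/398429) = 77572/398429 ≈ 0.19469)
O + (H - 1*(-330676)) = 77572/398429 + (-11/2 - 1*(-330676)) = 77572/398429 + (-11/2 + 330676) = 77572/398429 + 661341/2 = 263497588433/796858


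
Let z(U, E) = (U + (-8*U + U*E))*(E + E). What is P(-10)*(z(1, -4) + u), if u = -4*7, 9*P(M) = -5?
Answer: -100/3 ≈ -33.333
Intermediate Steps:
P(M) = -5/9 (P(M) = (⅑)*(-5) = -5/9)
u = -28
z(U, E) = 2*E*(-7*U + E*U) (z(U, E) = (U + (-8*U + E*U))*(2*E) = (-7*U + E*U)*(2*E) = 2*E*(-7*U + E*U))
P(-10)*(z(1, -4) + u) = -5*(2*(-4)*1*(-7 - 4) - 28)/9 = -5*(2*(-4)*1*(-11) - 28)/9 = -5*(88 - 28)/9 = -5/9*60 = -100/3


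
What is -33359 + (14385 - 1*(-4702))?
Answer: -14272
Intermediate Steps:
-33359 + (14385 - 1*(-4702)) = -33359 + (14385 + 4702) = -33359 + 19087 = -14272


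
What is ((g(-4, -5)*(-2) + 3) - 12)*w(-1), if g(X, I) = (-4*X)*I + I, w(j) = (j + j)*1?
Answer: -322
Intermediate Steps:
w(j) = 2*j (w(j) = (2*j)*1 = 2*j)
g(X, I) = I - 4*I*X (g(X, I) = -4*I*X + I = I - 4*I*X)
((g(-4, -5)*(-2) + 3) - 12)*w(-1) = ((-5*(1 - 4*(-4))*(-2) + 3) - 12)*(2*(-1)) = ((-5*(1 + 16)*(-2) + 3) - 12)*(-2) = ((-5*17*(-2) + 3) - 12)*(-2) = ((-85*(-2) + 3) - 12)*(-2) = ((170 + 3) - 12)*(-2) = (173 - 12)*(-2) = 161*(-2) = -322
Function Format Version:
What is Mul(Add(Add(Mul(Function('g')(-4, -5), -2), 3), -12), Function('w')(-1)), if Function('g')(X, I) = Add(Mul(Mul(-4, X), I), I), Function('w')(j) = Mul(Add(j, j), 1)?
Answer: -322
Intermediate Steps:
Function('w')(j) = Mul(2, j) (Function('w')(j) = Mul(Mul(2, j), 1) = Mul(2, j))
Function('g')(X, I) = Add(I, Mul(-4, I, X)) (Function('g')(X, I) = Add(Mul(-4, I, X), I) = Add(I, Mul(-4, I, X)))
Mul(Add(Add(Mul(Function('g')(-4, -5), -2), 3), -12), Function('w')(-1)) = Mul(Add(Add(Mul(Mul(-5, Add(1, Mul(-4, -4))), -2), 3), -12), Mul(2, -1)) = Mul(Add(Add(Mul(Mul(-5, Add(1, 16)), -2), 3), -12), -2) = Mul(Add(Add(Mul(Mul(-5, 17), -2), 3), -12), -2) = Mul(Add(Add(Mul(-85, -2), 3), -12), -2) = Mul(Add(Add(170, 3), -12), -2) = Mul(Add(173, -12), -2) = Mul(161, -2) = -322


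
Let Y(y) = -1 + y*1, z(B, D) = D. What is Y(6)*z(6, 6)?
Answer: 30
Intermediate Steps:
Y(y) = -1 + y
Y(6)*z(6, 6) = (-1 + 6)*6 = 5*6 = 30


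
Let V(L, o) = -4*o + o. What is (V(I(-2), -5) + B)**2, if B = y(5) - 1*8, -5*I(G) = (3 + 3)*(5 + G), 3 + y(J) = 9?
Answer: 169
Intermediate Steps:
y(J) = 6 (y(J) = -3 + 9 = 6)
I(G) = -6 - 6*G/5 (I(G) = -(3 + 3)*(5 + G)/5 = -6*(5 + G)/5 = -(30 + 6*G)/5 = -6 - 6*G/5)
B = -2 (B = 6 - 1*8 = 6 - 8 = -2)
V(L, o) = -3*o
(V(I(-2), -5) + B)**2 = (-3*(-5) - 2)**2 = (15 - 2)**2 = 13**2 = 169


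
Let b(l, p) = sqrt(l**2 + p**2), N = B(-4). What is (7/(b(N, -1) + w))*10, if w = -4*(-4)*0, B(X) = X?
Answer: 70*sqrt(17)/17 ≈ 16.977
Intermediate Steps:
N = -4
w = 0 (w = 16*0 = 0)
(7/(b(N, -1) + w))*10 = (7/(sqrt((-4)**2 + (-1)**2) + 0))*10 = (7/(sqrt(16 + 1) + 0))*10 = (7/(sqrt(17) + 0))*10 = (7/(sqrt(17)))*10 = (7*(sqrt(17)/17))*10 = (7*sqrt(17)/17)*10 = 70*sqrt(17)/17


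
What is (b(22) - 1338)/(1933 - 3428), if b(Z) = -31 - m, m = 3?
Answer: 1372/1495 ≈ 0.91773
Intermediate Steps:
b(Z) = -34 (b(Z) = -31 - 1*3 = -31 - 3 = -34)
(b(22) - 1338)/(1933 - 3428) = (-34 - 1338)/(1933 - 3428) = -1372/(-1495) = -1372*(-1/1495) = 1372/1495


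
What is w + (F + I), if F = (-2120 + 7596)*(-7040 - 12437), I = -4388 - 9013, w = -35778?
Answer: -106705231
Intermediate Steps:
I = -13401
F = -106656052 (F = 5476*(-19477) = -106656052)
w + (F + I) = -35778 + (-106656052 - 13401) = -35778 - 106669453 = -106705231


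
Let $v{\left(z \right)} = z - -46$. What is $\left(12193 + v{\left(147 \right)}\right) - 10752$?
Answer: $1634$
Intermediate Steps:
$v{\left(z \right)} = 46 + z$ ($v{\left(z \right)} = z + 46 = 46 + z$)
$\left(12193 + v{\left(147 \right)}\right) - 10752 = \left(12193 + \left(46 + 147\right)\right) - 10752 = \left(12193 + 193\right) - 10752 = 12386 - 10752 = 1634$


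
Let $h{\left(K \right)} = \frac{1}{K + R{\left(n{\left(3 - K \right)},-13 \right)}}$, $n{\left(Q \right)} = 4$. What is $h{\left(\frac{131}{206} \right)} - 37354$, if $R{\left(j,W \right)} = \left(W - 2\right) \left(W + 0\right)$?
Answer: $- \frac{1505403348}{40301} \approx -37354.0$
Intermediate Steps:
$R{\left(j,W \right)} = W \left(-2 + W\right)$ ($R{\left(j,W \right)} = \left(-2 + W\right) W = W \left(-2 + W\right)$)
$h{\left(K \right)} = \frac{1}{195 + K}$ ($h{\left(K \right)} = \frac{1}{K - 13 \left(-2 - 13\right)} = \frac{1}{K - -195} = \frac{1}{K + 195} = \frac{1}{195 + K}$)
$h{\left(\frac{131}{206} \right)} - 37354 = \frac{1}{195 + \frac{131}{206}} - 37354 = \frac{1}{\frac{40301}{206}} - 37354 = \frac{206}{40301} - 37354 = - \frac{1505403348}{40301}$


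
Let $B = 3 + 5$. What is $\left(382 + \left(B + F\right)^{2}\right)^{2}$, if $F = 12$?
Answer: $611524$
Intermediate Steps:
$B = 8$
$\left(382 + \left(B + F\right)^{2}\right)^{2} = \left(382 + \left(8 + 12\right)^{2}\right)^{2} = \left(382 + 20^{2}\right)^{2} = \left(382 + 400\right)^{2} = 782^{2} = 611524$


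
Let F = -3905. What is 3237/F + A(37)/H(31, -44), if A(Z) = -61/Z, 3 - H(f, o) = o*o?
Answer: -231275272/279289505 ≈ -0.82808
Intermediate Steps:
H(f, o) = 3 - o² (H(f, o) = 3 - o*o = 3 - o²)
3237/F + A(37)/H(31, -44) = 3237/(-3905) + (-61/37)/(3 - 1*(-44)²) = 3237*(-1/3905) + (-61*1/37)/(3 - 1*1936) = -3237/3905 - 61/(37*(3 - 1936)) = -3237/3905 - 61/37/(-1933) = -3237/3905 - 61/37*(-1/1933) = -3237/3905 + 61/71521 = -231275272/279289505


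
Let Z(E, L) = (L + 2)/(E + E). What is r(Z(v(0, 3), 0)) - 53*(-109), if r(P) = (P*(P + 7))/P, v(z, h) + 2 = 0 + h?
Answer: 5785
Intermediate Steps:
v(z, h) = -2 + h (v(z, h) = -2 + (0 + h) = -2 + h)
Z(E, L) = (2 + L)/(2*E) (Z(E, L) = (2 + L)/((2*E)) = (2 + L)*(1/(2*E)) = (2 + L)/(2*E))
r(P) = 7 + P (r(P) = (P*(7 + P))/P = 7 + P)
r(Z(v(0, 3), 0)) - 53*(-109) = (7 + (2 + 0)/(2*(-2 + 3))) - 53*(-109) = (7 + (1/2)*2/1) + 5777 = (7 + (1/2)*1*2) + 5777 = (7 + 1) + 5777 = 8 + 5777 = 5785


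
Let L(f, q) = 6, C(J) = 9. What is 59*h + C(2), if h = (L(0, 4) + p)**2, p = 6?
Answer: 8505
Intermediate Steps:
h = 144 (h = (6 + 6)**2 = 12**2 = 144)
59*h + C(2) = 59*144 + 9 = 8496 + 9 = 8505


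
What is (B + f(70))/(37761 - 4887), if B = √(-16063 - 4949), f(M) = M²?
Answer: 2450/16437 + I*√5253/16437 ≈ 0.14905 + 0.0044094*I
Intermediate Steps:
B = 2*I*√5253 (B = √(-21012) = 2*I*√5253 ≈ 144.96*I)
(B + f(70))/(37761 - 4887) = (2*I*√5253 + 70²)/(37761 - 4887) = (2*I*√5253 + 4900)/32874 = (4900 + 2*I*√5253)*(1/32874) = 2450/16437 + I*√5253/16437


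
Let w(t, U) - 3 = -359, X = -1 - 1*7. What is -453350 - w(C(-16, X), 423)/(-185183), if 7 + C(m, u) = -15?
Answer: -83952713406/185183 ≈ -4.5335e+5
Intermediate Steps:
X = -8 (X = -1 - 7 = -8)
C(m, u) = -22 (C(m, u) = -7 - 15 = -22)
w(t, U) = -356 (w(t, U) = 3 - 359 = -356)
-453350 - w(C(-16, X), 423)/(-185183) = -453350 - (-356)/(-185183) = -453350 - (-356)*(-1)/185183 = -453350 - 1*356/185183 = -453350 - 356/185183 = -83952713406/185183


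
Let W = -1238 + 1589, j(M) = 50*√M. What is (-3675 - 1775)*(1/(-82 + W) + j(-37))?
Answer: -5450/269 - 272500*I*√37 ≈ -20.26 - 1.6576e+6*I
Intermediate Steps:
W = 351
(-3675 - 1775)*(1/(-82 + W) + j(-37)) = (-3675 - 1775)*(1/(-82 + 351) + 50*√(-37)) = -5450*(1/269 + 50*(I*√37)) = -5450*(1/269 + 50*I*√37) = -5450/269 - 272500*I*√37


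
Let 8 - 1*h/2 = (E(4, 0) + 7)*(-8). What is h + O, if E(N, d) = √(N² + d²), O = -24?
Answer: 168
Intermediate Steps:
h = 192 (h = 16 - 2*(√(4² + 0²) + 7)*(-8) = 16 - 2*(√(16 + 0) + 7)*(-8) = 16 - 2*(√16 + 7)*(-8) = 16 - 2*(4 + 7)*(-8) = 16 - 22*(-8) = 16 - 2*(-88) = 16 + 176 = 192)
h + O = 192 - 24 = 168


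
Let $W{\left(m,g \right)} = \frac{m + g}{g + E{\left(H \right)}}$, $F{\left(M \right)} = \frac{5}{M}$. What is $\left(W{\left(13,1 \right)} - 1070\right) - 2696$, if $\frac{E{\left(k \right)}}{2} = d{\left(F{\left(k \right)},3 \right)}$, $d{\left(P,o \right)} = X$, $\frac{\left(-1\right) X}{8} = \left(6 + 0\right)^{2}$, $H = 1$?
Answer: $- \frac{2165464}{575} \approx -3766.0$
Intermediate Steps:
$X = -288$ ($X = - 8 \left(6 + 0\right)^{2} = - 8 \cdot 6^{2} = \left(-8\right) 36 = -288$)
$d{\left(P,o \right)} = -288$
$E{\left(k \right)} = -576$ ($E{\left(k \right)} = 2 \left(-288\right) = -576$)
$W{\left(m,g \right)} = \frac{g + m}{-576 + g}$ ($W{\left(m,g \right)} = \frac{m + g}{g - 576} = \frac{g + m}{-576 + g}$)
$\left(W{\left(13,1 \right)} - 1070\right) - 2696 = \left(\frac{1 + 13}{-576 + 1} - 1070\right) - 2696 = \left(\frac{1}{-575} \cdot 14 - 1070\right) - 2696 = \left(\left(- \frac{1}{575}\right) 14 - 1070\right) - 2696 = \left(- \frac{14}{575} - 1070\right) - 2696 = - \frac{615264}{575} - 2696 = - \frac{2165464}{575}$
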